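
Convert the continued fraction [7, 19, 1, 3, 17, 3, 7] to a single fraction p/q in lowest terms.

215319/30539

Using pₖ = aₖpₖ₋₁ + pₖ₋₂ and qₖ = aₖqₖ₋₁ + qₖ₋₂:
  k=0: a=7, p=7, q=1
  k=1: a=19, p=134, q=19
  k=2: a=1, p=141, q=20
  k=3: a=3, p=557, q=79
  k=4: a=17, p=9610, q=1363
  k=5: a=3, p=29387, q=4168
  k=6: a=7, p=215319, q=30539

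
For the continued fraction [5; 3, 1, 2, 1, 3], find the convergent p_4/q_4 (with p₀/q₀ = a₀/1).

79/15

Using pₖ = aₖpₖ₋₁ + pₖ₋₂, qₖ = aₖqₖ₋₁ + qₖ₋₂ (with p₋₁=1, p₋₂=0, q₋₁=0, q₋₂=1):
  k=0: a=5, p=5, q=1
  k=1: a=3, p=16, q=3
  k=2: a=1, p=21, q=4
  k=3: a=2, p=58, q=11
  k=4: a=1, p=79, q=15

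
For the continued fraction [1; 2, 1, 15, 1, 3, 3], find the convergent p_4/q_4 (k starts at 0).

Using pₖ = aₖpₖ₋₁ + pₖ₋₂, qₖ = aₖqₖ₋₁ + qₖ₋₂ (with p₋₁=1, p₋₂=0, q₋₁=0, q₋₂=1):
  k=0: a=1, p=1, q=1
  k=1: a=2, p=3, q=2
  k=2: a=1, p=4, q=3
  k=3: a=15, p=63, q=47
  k=4: a=1, p=67, q=50

67/50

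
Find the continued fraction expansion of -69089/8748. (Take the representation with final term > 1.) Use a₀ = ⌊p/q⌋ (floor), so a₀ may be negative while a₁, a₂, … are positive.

[-8; 9, 1, 3, 2, 3, 9, 3]

-69089 = -8*8748 + 895
8748 = 9*895 + 693
895 = 1*693 + 202
693 = 3*202 + 87
202 = 2*87 + 28
87 = 3*28 + 3
28 = 9*3 + 1
3 = 3*1 + 0  (stop)
So -69089/8748 = [-8; 9, 1, 3, 2, 3, 9, 3].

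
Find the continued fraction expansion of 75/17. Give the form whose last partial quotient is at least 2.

[4; 2, 2, 3]

75 = 4·17 + 7
17 = 2·7 + 3
7 = 2·3 + 1
3 = 3·1 + 0  (stop)
So 75/17 = [4; 2, 2, 3].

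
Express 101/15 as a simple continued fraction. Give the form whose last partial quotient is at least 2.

[6; 1, 2, 1, 3]

101 = 6×15 + 11
15 = 1×11 + 4
11 = 2×4 + 3
4 = 1×3 + 1
3 = 3×1 + 0  (stop)
So 101/15 = [6; 1, 2, 1, 3].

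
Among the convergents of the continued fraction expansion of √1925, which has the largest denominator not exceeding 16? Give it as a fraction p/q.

√1925 = [43; 1, 6, 1, 86, …] (period length 4).
Convergents:
  p_0/q_0 = 43/1
  p_1/q_1 = 44/1
  p_2/q_2 = 307/7
  p_3/q_3 = 351/8
  p_4/q_4 = 30493/695
q_3 = 8 ≤ 16 < 695 = q_4, so the answer is 351/8.

351/8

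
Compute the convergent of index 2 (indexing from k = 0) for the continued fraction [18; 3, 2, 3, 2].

128/7

Using pₖ = aₖpₖ₋₁ + pₖ₋₂, qₖ = aₖqₖ₋₁ + qₖ₋₂ (with p₋₁=1, p₋₂=0, q₋₁=0, q₋₂=1):
  k=0: a=18, p=18, q=1
  k=1: a=3, p=55, q=3
  k=2: a=2, p=128, q=7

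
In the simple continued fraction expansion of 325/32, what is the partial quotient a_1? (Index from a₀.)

325 = 10·32 + 5   →  a_0 = 10
32 = 6·5 + 2   →  a_1 = 6

6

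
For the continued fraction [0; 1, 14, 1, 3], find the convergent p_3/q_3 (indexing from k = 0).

Using pₖ = aₖpₖ₋₁ + pₖ₋₂, qₖ = aₖqₖ₋₁ + qₖ₋₂ (with p₋₁=1, p₋₂=0, q₋₁=0, q₋₂=1):
  k=0: a=0, p=0, q=1
  k=1: a=1, p=1, q=1
  k=2: a=14, p=14, q=15
  k=3: a=1, p=15, q=16

15/16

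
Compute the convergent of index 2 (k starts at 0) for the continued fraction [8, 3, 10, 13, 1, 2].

Using pₖ = aₖpₖ₋₁ + pₖ₋₂, qₖ = aₖqₖ₋₁ + qₖ₋₂ (with p₋₁=1, p₋₂=0, q₋₁=0, q₋₂=1):
  k=0: a=8, p=8, q=1
  k=1: a=3, p=25, q=3
  k=2: a=10, p=258, q=31

258/31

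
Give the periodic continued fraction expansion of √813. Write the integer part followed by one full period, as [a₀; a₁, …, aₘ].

a₀ = ⌊√813⌋ = 28.
With m₀=0, d₀=1 and mₖ₊₁ = dₖaₖ − mₖ, dₖ₊₁ = (n − mₖ₊₁²)/dₖ, aₖ₊₁ = ⌊(a₀+mₖ₊₁)/dₖ₊₁⌋:
  k=1: m=28, d=29, a=1
  k=2: m=1, d=28, a=1
  k=3: m=27, d=3, a=18
  k=4: m=27, d=28, a=1
  k=5: m=1, d=29, a=1
  k=6: m=28, d=1, a=56
d=1 and a=2a₀=56 at k=6, so the next step gives (m, d) = (28, 29) again — its k=1 value — and the period has length 6.

[28; 1, 1, 18, 1, 1, 56]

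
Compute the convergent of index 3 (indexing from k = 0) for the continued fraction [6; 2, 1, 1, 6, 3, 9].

Using pₖ = aₖpₖ₋₁ + pₖ₋₂, qₖ = aₖqₖ₋₁ + qₖ₋₂ (with p₋₁=1, p₋₂=0, q₋₁=0, q₋₂=1):
  k=0: a=6, p=6, q=1
  k=1: a=2, p=13, q=2
  k=2: a=1, p=19, q=3
  k=3: a=1, p=32, q=5

32/5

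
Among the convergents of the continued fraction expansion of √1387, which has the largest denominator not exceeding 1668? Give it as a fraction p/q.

√1387 = [37; 4, 8, 37, 8, 4, 74, …] (period length 6).
Convergents:
  p_0/q_0 = 37/1
  p_1/q_1 = 149/4
  p_2/q_2 = 1229/33
  p_3/q_3 = 45622/1225
  p_4/q_4 = 366205/9833
q_3 = 1225 ≤ 1668 < 9833 = q_4, so the answer is 45622/1225.

45622/1225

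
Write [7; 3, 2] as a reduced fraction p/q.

Using pₖ = aₖpₖ₋₁ + pₖ₋₂ and qₖ = aₖqₖ₋₁ + qₖ₋₂:
  k=0: a=7, p=7, q=1
  k=1: a=3, p=22, q=3
  k=2: a=2, p=51, q=7

51/7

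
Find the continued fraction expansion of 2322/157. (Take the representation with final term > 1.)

2322 = 14×157 + 124
157 = 1×124 + 33
124 = 3×33 + 25
33 = 1×25 + 8
25 = 3×8 + 1
8 = 8×1 + 0  (stop)
So 2322/157 = [14; 1, 3, 1, 3, 8].

[14; 1, 3, 1, 3, 8]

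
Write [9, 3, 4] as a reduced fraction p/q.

121/13

Fold from the inside: start with 4/1.
  3 + 1/4 = 13/4
  9 + 4/13 = 121/13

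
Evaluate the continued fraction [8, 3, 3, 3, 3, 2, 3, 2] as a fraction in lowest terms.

Fold from the inside: start with 2/1.
  3 + 1/2 = 7/2
  2 + 2/7 = 16/7
  3 + 7/16 = 55/16
  3 + 16/55 = 181/55
  3 + 55/181 = 598/181
  3 + 181/598 = 1975/598
  8 + 598/1975 = 16398/1975

16398/1975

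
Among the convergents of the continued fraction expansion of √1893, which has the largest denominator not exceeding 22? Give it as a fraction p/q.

87/2

√1893 = [43; 1, 1, 28, 1, 1, 86, …] (period length 6).
Convergents:
  p_0/q_0 = 43/1
  p_1/q_1 = 44/1
  p_2/q_2 = 87/2
  p_3/q_3 = 2480/57
q_2 = 2 ≤ 22 < 57 = q_3, so the answer is 87/2.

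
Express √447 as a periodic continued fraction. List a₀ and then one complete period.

a₀ = ⌊√447⌋ = 21.
With m₀=0, d₀=1 and mₖ₊₁ = dₖaₖ − mₖ, dₖ₊₁ = (n − mₖ₊₁²)/dₖ, aₖ₊₁ = ⌊(a₀+mₖ₊₁)/dₖ₊₁⌋:
  k=1: m=21, d=6, a=7
  k=2: m=21, d=1, a=42
d=1 and a=2a₀=42 at k=2, so the next step gives (m, d) = (21, 6) again — its k=1 value — and the period has length 2.

[21; 7, 42]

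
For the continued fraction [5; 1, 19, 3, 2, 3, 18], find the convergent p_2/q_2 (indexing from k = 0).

Using pₖ = aₖpₖ₋₁ + pₖ₋₂, qₖ = aₖqₖ₋₁ + qₖ₋₂ (with p₋₁=1, p₋₂=0, q₋₁=0, q₋₂=1):
  k=0: a=5, p=5, q=1
  k=1: a=1, p=6, q=1
  k=2: a=19, p=119, q=20

119/20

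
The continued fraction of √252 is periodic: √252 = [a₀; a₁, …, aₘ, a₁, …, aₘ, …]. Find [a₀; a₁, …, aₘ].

a₀ = ⌊√252⌋ = 15.
With m₀=0, d₀=1 and mₖ₊₁ = dₖaₖ − mₖ, dₖ₊₁ = (n − mₖ₊₁²)/dₖ, aₖ₊₁ = ⌊(a₀+mₖ₊₁)/dₖ₊₁⌋:
  k=1: m=15, d=27, a=1
  k=2: m=12, d=4, a=6
  k=3: m=12, d=27, a=1
  k=4: m=15, d=1, a=30
d=1 and a=2a₀=30 at k=4, so the next step gives (m, d) = (15, 27) again — its k=1 value — and the period has length 4.

[15; 1, 6, 1, 30]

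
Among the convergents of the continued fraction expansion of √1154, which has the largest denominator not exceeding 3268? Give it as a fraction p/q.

78506/2311

√1154 = [33; 1, 32, 1, 66, …] (period length 4).
Convergents:
  p_0/q_0 = 33/1
  p_1/q_1 = 34/1
  p_2/q_2 = 1121/33
  p_3/q_3 = 1155/34
  p_4/q_4 = 77351/2277
  p_5/q_5 = 78506/2311
  p_6/q_6 = 2589543/76229
q_5 = 2311 ≤ 3268 < 76229 = q_6, so the answer is 78506/2311.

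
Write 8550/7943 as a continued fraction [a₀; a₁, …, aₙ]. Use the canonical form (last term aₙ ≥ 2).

[1; 13, 11, 1, 2, 17]

8550 = 1×7943 + 607
7943 = 13×607 + 52
607 = 11×52 + 35
52 = 1×35 + 17
35 = 2×17 + 1
17 = 17×1 + 0  (stop)
So 8550/7943 = [1; 13, 11, 1, 2, 17].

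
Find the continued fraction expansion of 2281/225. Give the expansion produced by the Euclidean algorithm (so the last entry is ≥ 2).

[10; 7, 3, 1, 7]

2281 = 10·225 + 31
225 = 7·31 + 8
31 = 3·8 + 7
8 = 1·7 + 1
7 = 7·1 + 0  (stop)
So 2281/225 = [10; 7, 3, 1, 7].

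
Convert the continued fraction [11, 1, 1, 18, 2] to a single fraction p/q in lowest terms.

Using pₖ = aₖpₖ₋₁ + pₖ₋₂ and qₖ = aₖqₖ₋₁ + qₖ₋₂:
  k=0: a=11, p=11, q=1
  k=1: a=1, p=12, q=1
  k=2: a=1, p=23, q=2
  k=3: a=18, p=426, q=37
  k=4: a=2, p=875, q=76

875/76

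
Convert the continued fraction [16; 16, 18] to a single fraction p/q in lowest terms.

4642/289

Using pₖ = aₖpₖ₋₁ + pₖ₋₂ and qₖ = aₖqₖ₋₁ + qₖ₋₂:
  k=0: a=16, p=16, q=1
  k=1: a=16, p=257, q=16
  k=2: a=18, p=4642, q=289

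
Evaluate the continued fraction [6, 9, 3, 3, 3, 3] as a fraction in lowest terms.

6193/1014

Fold from the inside: start with 3/1.
  3 + 1/3 = 10/3
  3 + 3/10 = 33/10
  3 + 10/33 = 109/33
  9 + 33/109 = 1014/109
  6 + 109/1014 = 6193/1014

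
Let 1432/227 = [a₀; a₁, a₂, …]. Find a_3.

1432 = 6·227 + 70   →  a_0 = 6
227 = 3·70 + 17   →  a_1 = 3
70 = 4·17 + 2   →  a_2 = 4
17 = 8·2 + 1   →  a_3 = 8

8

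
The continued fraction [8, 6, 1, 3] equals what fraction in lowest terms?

220/27

Using pₖ = aₖpₖ₋₁ + pₖ₋₂ and qₖ = aₖqₖ₋₁ + qₖ₋₂:
  k=0: a=8, p=8, q=1
  k=1: a=6, p=49, q=6
  k=2: a=1, p=57, q=7
  k=3: a=3, p=220, q=27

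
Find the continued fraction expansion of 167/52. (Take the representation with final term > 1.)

167 = 3·52 + 11
52 = 4·11 + 8
11 = 1·8 + 3
8 = 2·3 + 2
3 = 1·2 + 1
2 = 2·1 + 0  (stop)
So 167/52 = [3; 4, 1, 2, 1, 2].

[3; 4, 1, 2, 1, 2]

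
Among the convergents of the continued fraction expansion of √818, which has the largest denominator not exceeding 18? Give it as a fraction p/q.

143/5

√818 = [28; 1, 1, 1, 1, 56, …] (period length 5).
Convergents:
  p_0/q_0 = 28/1
  p_1/q_1 = 29/1
  p_2/q_2 = 57/2
  p_3/q_3 = 86/3
  p_4/q_4 = 143/5
  p_5/q_5 = 8094/283
q_4 = 5 ≤ 18 < 283 = q_5, so the answer is 143/5.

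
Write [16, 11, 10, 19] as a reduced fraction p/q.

Using pₖ = aₖpₖ₋₁ + pₖ₋₂ and qₖ = aₖqₖ₋₁ + qₖ₋₂:
  k=0: a=16, p=16, q=1
  k=1: a=11, p=177, q=11
  k=2: a=10, p=1786, q=111
  k=3: a=19, p=34111, q=2120

34111/2120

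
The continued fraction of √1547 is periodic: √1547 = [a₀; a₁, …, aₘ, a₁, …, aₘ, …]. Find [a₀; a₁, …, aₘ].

[39; 3, 78]

a₀ = ⌊√1547⌋ = 39.
With m₀=0, d₀=1 and mₖ₊₁ = dₖaₖ − mₖ, dₖ₊₁ = (n − mₖ₊₁²)/dₖ, aₖ₊₁ = ⌊(a₀+mₖ₊₁)/dₖ₊₁⌋:
  k=1: m=39, d=26, a=3
  k=2: m=39, d=1, a=78
d=1 and a=2a₀=78 at k=2, so the next step gives (m, d) = (39, 26) again — its k=1 value — and the period has length 2.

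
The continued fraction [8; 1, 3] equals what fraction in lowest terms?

Using pₖ = aₖpₖ₋₁ + pₖ₋₂ and qₖ = aₖqₖ₋₁ + qₖ₋₂:
  k=0: a=8, p=8, q=1
  k=1: a=1, p=9, q=1
  k=2: a=3, p=35, q=4

35/4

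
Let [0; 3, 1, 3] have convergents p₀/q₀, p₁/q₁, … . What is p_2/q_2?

1/4

Using pₖ = aₖpₖ₋₁ + pₖ₋₂, qₖ = aₖqₖ₋₁ + qₖ₋₂ (with p₋₁=1, p₋₂=0, q₋₁=0, q₋₂=1):
  k=0: a=0, p=0, q=1
  k=1: a=3, p=1, q=3
  k=2: a=1, p=1, q=4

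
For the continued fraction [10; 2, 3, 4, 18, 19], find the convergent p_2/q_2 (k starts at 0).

Using pₖ = aₖpₖ₋₁ + pₖ₋₂, qₖ = aₖqₖ₋₁ + qₖ₋₂ (with p₋₁=1, p₋₂=0, q₋₁=0, q₋₂=1):
  k=0: a=10, p=10, q=1
  k=1: a=2, p=21, q=2
  k=2: a=3, p=73, q=7

73/7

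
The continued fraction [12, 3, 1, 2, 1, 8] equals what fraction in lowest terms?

Using pₖ = aₖpₖ₋₁ + pₖ₋₂ and qₖ = aₖqₖ₋₁ + qₖ₋₂:
  k=0: a=12, p=12, q=1
  k=1: a=3, p=37, q=3
  k=2: a=1, p=49, q=4
  k=3: a=2, p=135, q=11
  k=4: a=1, p=184, q=15
  k=5: a=8, p=1607, q=131

1607/131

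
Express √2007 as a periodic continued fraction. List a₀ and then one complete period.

[44; 1, 3, 1, 88]

a₀ = ⌊√2007⌋ = 44.
With m₀=0, d₀=1 and mₖ₊₁ = dₖaₖ − mₖ, dₖ₊₁ = (n − mₖ₊₁²)/dₖ, aₖ₊₁ = ⌊(a₀+mₖ₊₁)/dₖ₊₁⌋:
  k=1: m=44, d=71, a=1
  k=2: m=27, d=18, a=3
  k=3: m=27, d=71, a=1
  k=4: m=44, d=1, a=88
d=1 and a=2a₀=88 at k=4, so the next step gives (m, d) = (44, 71) again — its k=1 value — and the period has length 4.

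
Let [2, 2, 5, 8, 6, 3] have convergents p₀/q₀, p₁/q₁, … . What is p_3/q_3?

221/90

Using pₖ = aₖpₖ₋₁ + pₖ₋₂, qₖ = aₖqₖ₋₁ + qₖ₋₂ (with p₋₁=1, p₋₂=0, q₋₁=0, q₋₂=1):
  k=0: a=2, p=2, q=1
  k=1: a=2, p=5, q=2
  k=2: a=5, p=27, q=11
  k=3: a=8, p=221, q=90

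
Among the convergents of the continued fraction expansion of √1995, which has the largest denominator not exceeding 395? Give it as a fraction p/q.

√1995 = [44; 1, 1, 1, 88, …] (period length 4).
Convergents:
  p_0/q_0 = 44/1
  p_1/q_1 = 45/1
  p_2/q_2 = 89/2
  p_3/q_3 = 134/3
  p_4/q_4 = 11881/266
  p_5/q_5 = 12015/269
  p_6/q_6 = 23896/535
q_5 = 269 ≤ 395 < 535 = q_6, so the answer is 12015/269.

12015/269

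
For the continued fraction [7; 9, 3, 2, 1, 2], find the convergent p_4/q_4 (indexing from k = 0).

Using pₖ = aₖpₖ₋₁ + pₖ₋₂, qₖ = aₖqₖ₋₁ + qₖ₋₂ (with p₋₁=1, p₋₂=0, q₋₁=0, q₋₂=1):
  k=0: a=7, p=7, q=1
  k=1: a=9, p=64, q=9
  k=2: a=3, p=199, q=28
  k=3: a=2, p=462, q=65
  k=4: a=1, p=661, q=93

661/93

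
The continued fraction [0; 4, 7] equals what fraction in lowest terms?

Fold from the inside: start with 7/1.
  4 + 1/7 = 29/7
  0 + 7/29 = 7/29

7/29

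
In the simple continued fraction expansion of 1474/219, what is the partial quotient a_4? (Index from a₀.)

1474 = 6·219 + 160   →  a_0 = 6
219 = 1·160 + 59   →  a_1 = 1
160 = 2·59 + 42   →  a_2 = 2
59 = 1·42 + 17   →  a_3 = 1
42 = 2·17 + 8   →  a_4 = 2

2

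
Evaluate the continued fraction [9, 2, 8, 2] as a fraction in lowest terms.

341/36

Using pₖ = aₖpₖ₋₁ + pₖ₋₂ and qₖ = aₖqₖ₋₁ + qₖ₋₂:
  k=0: a=9, p=9, q=1
  k=1: a=2, p=19, q=2
  k=2: a=8, p=161, q=17
  k=3: a=2, p=341, q=36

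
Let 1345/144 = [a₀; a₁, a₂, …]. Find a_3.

1345 = 9·144 + 49   →  a_0 = 9
144 = 2·49 + 46   →  a_1 = 2
49 = 1·46 + 3   →  a_2 = 1
46 = 15·3 + 1   →  a_3 = 15

15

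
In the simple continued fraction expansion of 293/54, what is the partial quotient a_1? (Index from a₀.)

2

293 = 5·54 + 23   →  a_0 = 5
54 = 2·23 + 8   →  a_1 = 2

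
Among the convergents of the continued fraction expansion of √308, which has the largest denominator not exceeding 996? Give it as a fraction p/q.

√308 = [17; 1, 1, 4, 1, 1, 34, …] (period length 6).
Convergents:
  p_0/q_0 = 17/1
  p_1/q_1 = 18/1
  p_2/q_2 = 35/2
  p_3/q_3 = 158/9
  p_4/q_4 = 193/11
  p_5/q_5 = 351/20
  p_6/q_6 = 12127/691
  p_7/q_7 = 12478/711
  p_8/q_8 = 24605/1402
q_7 = 711 ≤ 996 < 1402 = q_8, so the answer is 12478/711.

12478/711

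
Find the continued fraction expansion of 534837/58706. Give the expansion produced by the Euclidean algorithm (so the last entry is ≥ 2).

534837 = 9*58706 + 6483
58706 = 9*6483 + 359
6483 = 18*359 + 21
359 = 17*21 + 2
21 = 10*2 + 1
2 = 2*1 + 0  (stop)
So 534837/58706 = [9; 9, 18, 17, 10, 2].

[9; 9, 18, 17, 10, 2]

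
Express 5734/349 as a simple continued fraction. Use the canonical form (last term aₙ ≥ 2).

[16; 2, 3, 16, 3]

5734 = 16×349 + 150
349 = 2×150 + 49
150 = 3×49 + 3
49 = 16×3 + 1
3 = 3×1 + 0  (stop)
So 5734/349 = [16; 2, 3, 16, 3].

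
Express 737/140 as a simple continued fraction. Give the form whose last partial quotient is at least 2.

737 = 5·140 + 37
140 = 3·37 + 29
37 = 1·29 + 8
29 = 3·8 + 5
8 = 1·5 + 3
5 = 1·3 + 2
3 = 1·2 + 1
2 = 2·1 + 0  (stop)
So 737/140 = [5; 3, 1, 3, 1, 1, 1, 2].

[5; 3, 1, 3, 1, 1, 1, 2]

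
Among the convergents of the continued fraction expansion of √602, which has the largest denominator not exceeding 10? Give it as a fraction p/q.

√602 = [24; 1, 1, 6, 1, 1, 48, …] (period length 6).
Convergents:
  p_0/q_0 = 24/1
  p_1/q_1 = 25/1
  p_2/q_2 = 49/2
  p_3/q_3 = 319/13
q_2 = 2 ≤ 10 < 13 = q_3, so the answer is 49/2.

49/2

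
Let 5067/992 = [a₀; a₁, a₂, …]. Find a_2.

5067 = 5·992 + 107   →  a_0 = 5
992 = 9·107 + 29   →  a_1 = 9
107 = 3·29 + 20   →  a_2 = 3

3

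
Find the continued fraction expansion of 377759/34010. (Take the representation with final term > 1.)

377759 = 11*34010 + 3649
34010 = 9*3649 + 1169
3649 = 3*1169 + 142
1169 = 8*142 + 33
142 = 4*33 + 10
33 = 3*10 + 3
10 = 3*3 + 1
3 = 3*1 + 0  (stop)
So 377759/34010 = [11; 9, 3, 8, 4, 3, 3, 3].

[11; 9, 3, 8, 4, 3, 3, 3]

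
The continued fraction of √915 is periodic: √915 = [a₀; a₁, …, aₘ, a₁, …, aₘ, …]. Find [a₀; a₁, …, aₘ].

a₀ = ⌊√915⌋ = 30.
With m₀=0, d₀=1 and mₖ₊₁ = dₖaₖ − mₖ, dₖ₊₁ = (n − mₖ₊₁²)/dₖ, aₖ₊₁ = ⌊(a₀+mₖ₊₁)/dₖ₊₁⌋:
  k=1: m=30, d=15, a=4
  k=2: m=30, d=1, a=60
d=1 and a=2a₀=60 at k=2, so the next step gives (m, d) = (30, 15) again — its k=1 value — and the period has length 2.

[30; 4, 60]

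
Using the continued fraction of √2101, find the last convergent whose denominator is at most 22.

275/6

√2101 = [45; 1, 5, 8, 5, 1, 90, …] (period length 6).
Convergents:
  p_0/q_0 = 45/1
  p_1/q_1 = 46/1
  p_2/q_2 = 275/6
  p_3/q_3 = 2246/49
q_2 = 6 ≤ 22 < 49 = q_3, so the answer is 275/6.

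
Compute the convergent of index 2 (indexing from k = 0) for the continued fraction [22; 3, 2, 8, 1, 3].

156/7

Using pₖ = aₖpₖ₋₁ + pₖ₋₂, qₖ = aₖqₖ₋₁ + qₖ₋₂ (with p₋₁=1, p₋₂=0, q₋₁=0, q₋₂=1):
  k=0: a=22, p=22, q=1
  k=1: a=3, p=67, q=3
  k=2: a=2, p=156, q=7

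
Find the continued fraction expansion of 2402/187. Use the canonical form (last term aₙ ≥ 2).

[12; 1, 5, 2, 4, 3]

2402 = 12×187 + 158
187 = 1×158 + 29
158 = 5×29 + 13
29 = 2×13 + 3
13 = 4×3 + 1
3 = 3×1 + 0  (stop)
So 2402/187 = [12; 1, 5, 2, 4, 3].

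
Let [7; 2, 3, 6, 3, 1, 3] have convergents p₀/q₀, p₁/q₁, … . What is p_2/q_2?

52/7

Using pₖ = aₖpₖ₋₁ + pₖ₋₂, qₖ = aₖqₖ₋₁ + qₖ₋₂ (with p₋₁=1, p₋₂=0, q₋₁=0, q₋₂=1):
  k=0: a=7, p=7, q=1
  k=1: a=2, p=15, q=2
  k=2: a=3, p=52, q=7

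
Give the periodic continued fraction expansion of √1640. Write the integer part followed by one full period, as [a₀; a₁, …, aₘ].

[40; 2, 80]

a₀ = ⌊√1640⌋ = 40.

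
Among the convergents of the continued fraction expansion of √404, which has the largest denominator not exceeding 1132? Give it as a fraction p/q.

√404 = [20; 10, 40, …] (period length 2).
Convergents:
  p_0/q_0 = 20/1
  p_1/q_1 = 201/10
  p_2/q_2 = 8060/401
  p_3/q_3 = 80801/4020
q_2 = 401 ≤ 1132 < 4020 = q_3, so the answer is 8060/401.

8060/401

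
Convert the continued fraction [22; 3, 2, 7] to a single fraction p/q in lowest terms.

Fold from the inside: start with 7/1.
  2 + 1/7 = 15/7
  3 + 7/15 = 52/15
  22 + 15/52 = 1159/52

1159/52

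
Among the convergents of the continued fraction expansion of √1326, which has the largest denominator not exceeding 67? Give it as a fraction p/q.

1056/29

√1326 = [36; 2, 2, 2, 2, 2, 72, …] (period length 6).
Convergents:
  p_0/q_0 = 36/1
  p_1/q_1 = 73/2
  p_2/q_2 = 182/5
  p_3/q_3 = 437/12
  p_4/q_4 = 1056/29
  p_5/q_5 = 2549/70
q_4 = 29 ≤ 67 < 70 = q_5, so the answer is 1056/29.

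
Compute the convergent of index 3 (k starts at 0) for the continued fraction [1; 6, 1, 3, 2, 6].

Using pₖ = aₖpₖ₋₁ + pₖ₋₂, qₖ = aₖqₖ₋₁ + qₖ₋₂ (with p₋₁=1, p₋₂=0, q₋₁=0, q₋₂=1):
  k=0: a=1, p=1, q=1
  k=1: a=6, p=7, q=6
  k=2: a=1, p=8, q=7
  k=3: a=3, p=31, q=27

31/27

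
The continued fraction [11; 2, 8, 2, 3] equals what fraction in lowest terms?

Fold from the inside: start with 3/1.
  2 + 1/3 = 7/3
  8 + 3/7 = 59/7
  2 + 7/59 = 125/59
  11 + 59/125 = 1434/125

1434/125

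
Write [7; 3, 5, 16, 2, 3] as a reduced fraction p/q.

13609/1861

Using pₖ = aₖpₖ₋₁ + pₖ₋₂ and qₖ = aₖqₖ₋₁ + qₖ₋₂:
  k=0: a=7, p=7, q=1
  k=1: a=3, p=22, q=3
  k=2: a=5, p=117, q=16
  k=3: a=16, p=1894, q=259
  k=4: a=2, p=3905, q=534
  k=5: a=3, p=13609, q=1861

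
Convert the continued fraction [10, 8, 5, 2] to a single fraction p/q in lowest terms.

Using pₖ = aₖpₖ₋₁ + pₖ₋₂ and qₖ = aₖqₖ₋₁ + qₖ₋₂:
  k=0: a=10, p=10, q=1
  k=1: a=8, p=81, q=8
  k=2: a=5, p=415, q=41
  k=3: a=2, p=911, q=90

911/90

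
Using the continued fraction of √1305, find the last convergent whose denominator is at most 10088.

√1305 = [36; 8, 72, …] (period length 2).
Convergents:
  p_0/q_0 = 36/1
  p_1/q_1 = 289/8
  p_2/q_2 = 20844/577
  p_3/q_3 = 167041/4624
  p_4/q_4 = 12047796/333505
q_3 = 4624 ≤ 10088 < 333505 = q_4, so the answer is 167041/4624.

167041/4624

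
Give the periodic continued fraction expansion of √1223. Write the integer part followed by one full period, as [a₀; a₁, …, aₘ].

[34; 1, 33, 1, 68]

a₀ = ⌊√1223⌋ = 34.
With m₀=0, d₀=1 and mₖ₊₁ = dₖaₖ − mₖ, dₖ₊₁ = (n − mₖ₊₁²)/dₖ, aₖ₊₁ = ⌊(a₀+mₖ₊₁)/dₖ₊₁⌋:
  k=1: m=34, d=67, a=1
  k=2: m=33, d=2, a=33
  k=3: m=33, d=67, a=1
  k=4: m=34, d=1, a=68
d=1 and a=2a₀=68 at k=4, so the next step gives (m, d) = (34, 67) again — its k=1 value — and the period has length 4.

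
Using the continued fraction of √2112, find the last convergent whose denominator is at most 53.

1057/23

√2112 = [45; 1, 21, 1, 90, …] (period length 4).
Convergents:
  p_0/q_0 = 45/1
  p_1/q_1 = 46/1
  p_2/q_2 = 1011/22
  p_3/q_3 = 1057/23
  p_4/q_4 = 96141/2092
q_3 = 23 ≤ 53 < 2092 = q_4, so the answer is 1057/23.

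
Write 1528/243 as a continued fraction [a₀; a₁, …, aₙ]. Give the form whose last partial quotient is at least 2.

1528 = 6·243 + 70
243 = 3·70 + 33
70 = 2·33 + 4
33 = 8·4 + 1
4 = 4·1 + 0  (stop)
So 1528/243 = [6; 3, 2, 8, 4].

[6; 3, 2, 8, 4]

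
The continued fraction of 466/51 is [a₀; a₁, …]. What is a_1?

466 = 9·51 + 7   →  a_0 = 9
51 = 7·7 + 2   →  a_1 = 7

7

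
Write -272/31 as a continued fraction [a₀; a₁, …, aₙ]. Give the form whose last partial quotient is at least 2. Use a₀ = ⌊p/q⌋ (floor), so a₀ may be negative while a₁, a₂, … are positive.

[-9; 4, 2, 3]

-272 = -9·31 + 7
31 = 4·7 + 3
7 = 2·3 + 1
3 = 3·1 + 0  (stop)
So -272/31 = [-9; 4, 2, 3].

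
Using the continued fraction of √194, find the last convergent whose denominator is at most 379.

5251/377

√194 = [13; 1, 12, 1, 26, …] (period length 4).
Convergents:
  p_0/q_0 = 13/1
  p_1/q_1 = 14/1
  p_2/q_2 = 181/13
  p_3/q_3 = 195/14
  p_4/q_4 = 5251/377
  p_5/q_5 = 5446/391
q_4 = 377 ≤ 379 < 391 = q_5, so the answer is 5251/377.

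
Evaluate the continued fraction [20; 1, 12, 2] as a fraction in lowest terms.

565/27

Fold from the inside: start with 2/1.
  12 + 1/2 = 25/2
  1 + 2/25 = 27/25
  20 + 25/27 = 565/27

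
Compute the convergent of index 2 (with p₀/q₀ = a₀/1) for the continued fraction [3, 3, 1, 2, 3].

Using pₖ = aₖpₖ₋₁ + pₖ₋₂, qₖ = aₖqₖ₋₁ + qₖ₋₂ (with p₋₁=1, p₋₂=0, q₋₁=0, q₋₂=1):
  k=0: a=3, p=3, q=1
  k=1: a=3, p=10, q=3
  k=2: a=1, p=13, q=4

13/4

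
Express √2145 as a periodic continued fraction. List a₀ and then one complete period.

a₀ = ⌊√2145⌋ = 46.
With m₀=0, d₀=1 and mₖ₊₁ = dₖaₖ − mₖ, dₖ₊₁ = (n − mₖ₊₁²)/dₖ, aₖ₊₁ = ⌊(a₀+mₖ₊₁)/dₖ₊₁⌋:
  k=1: m=46, d=29, a=3
  k=2: m=41, d=16, a=5
  k=3: m=39, d=39, a=2
  k=4: m=39, d=16, a=5
  k=5: m=41, d=29, a=3
  k=6: m=46, d=1, a=92
d=1 and a=2a₀=92 at k=6, so the next step gives (m, d) = (46, 29) again — its k=1 value — and the period has length 6.

[46; 3, 5, 2, 5, 3, 92]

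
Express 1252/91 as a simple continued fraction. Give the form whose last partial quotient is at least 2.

[13; 1, 3, 7, 3]

1252 = 13·91 + 69
91 = 1·69 + 22
69 = 3·22 + 3
22 = 7·3 + 1
3 = 3·1 + 0  (stop)
So 1252/91 = [13; 1, 3, 7, 3].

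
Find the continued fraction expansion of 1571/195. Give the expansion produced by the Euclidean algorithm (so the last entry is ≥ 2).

[8; 17, 1, 2, 1, 2]

1571 = 8*195 + 11
195 = 17*11 + 8
11 = 1*8 + 3
8 = 2*3 + 2
3 = 1*2 + 1
2 = 2*1 + 0  (stop)
So 1571/195 = [8; 17, 1, 2, 1, 2].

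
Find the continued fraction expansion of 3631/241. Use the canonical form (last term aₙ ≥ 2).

3631 = 15×241 + 16
241 = 15×16 + 1
16 = 16×1 + 0  (stop)
So 3631/241 = [15; 15, 16].

[15; 15, 16]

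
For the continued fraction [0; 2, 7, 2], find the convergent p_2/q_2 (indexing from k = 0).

7/15

Using pₖ = aₖpₖ₋₁ + pₖ₋₂, qₖ = aₖqₖ₋₁ + qₖ₋₂ (with p₋₁=1, p₋₂=0, q₋₁=0, q₋₂=1):
  k=0: a=0, p=0, q=1
  k=1: a=2, p=1, q=2
  k=2: a=7, p=7, q=15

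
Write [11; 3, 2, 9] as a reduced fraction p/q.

745/66

Fold from the inside: start with 9/1.
  2 + 1/9 = 19/9
  3 + 9/19 = 66/19
  11 + 19/66 = 745/66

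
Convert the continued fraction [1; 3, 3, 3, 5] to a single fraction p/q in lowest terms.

Fold from the inside: start with 5/1.
  3 + 1/5 = 16/5
  3 + 5/16 = 53/16
  3 + 16/53 = 175/53
  1 + 53/175 = 228/175

228/175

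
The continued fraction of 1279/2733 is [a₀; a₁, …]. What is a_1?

1279 = 0·2733 + 1279   →  a_0 = 0
2733 = 2·1279 + 175   →  a_1 = 2

2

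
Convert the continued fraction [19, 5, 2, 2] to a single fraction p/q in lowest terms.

Using pₖ = aₖpₖ₋₁ + pₖ₋₂ and qₖ = aₖqₖ₋₁ + qₖ₋₂:
  k=0: a=19, p=19, q=1
  k=1: a=5, p=96, q=5
  k=2: a=2, p=211, q=11
  k=3: a=2, p=518, q=27

518/27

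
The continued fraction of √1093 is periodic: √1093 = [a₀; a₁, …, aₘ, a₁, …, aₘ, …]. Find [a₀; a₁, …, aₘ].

[33; 16, 1, 1, 16, 66]

a₀ = ⌊√1093⌋ = 33.
With m₀=0, d₀=1 and mₖ₊₁ = dₖaₖ − mₖ, dₖ₊₁ = (n − mₖ₊₁²)/dₖ, aₖ₊₁ = ⌊(a₀+mₖ₊₁)/dₖ₊₁⌋:
  k=1: m=33, d=4, a=16
  k=2: m=31, d=33, a=1
  k=3: m=2, d=33, a=1
  k=4: m=31, d=4, a=16
  k=5: m=33, d=1, a=66
d=1 and a=2a₀=66 at k=5, so the next step gives (m, d) = (33, 4) again — its k=1 value — and the period has length 5.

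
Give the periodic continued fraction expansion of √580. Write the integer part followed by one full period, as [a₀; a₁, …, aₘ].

a₀ = ⌊√580⌋ = 24.
With m₀=0, d₀=1 and mₖ₊₁ = dₖaₖ − mₖ, dₖ₊₁ = (n − mₖ₊₁²)/dₖ, aₖ₊₁ = ⌊(a₀+mₖ₊₁)/dₖ₊₁⌋:
  k=1: m=24, d=4, a=12
  k=2: m=24, d=1, a=48
d=1 and a=2a₀=48 at k=2, so the next step gives (m, d) = (24, 4) again — its k=1 value — and the period has length 2.

[24; 12, 48]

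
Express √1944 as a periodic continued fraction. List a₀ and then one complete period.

[44; 11, 88]

a₀ = ⌊√1944⌋ = 44.
With m₀=0, d₀=1 and mₖ₊₁ = dₖaₖ − mₖ, dₖ₊₁ = (n − mₖ₊₁²)/dₖ, aₖ₊₁ = ⌊(a₀+mₖ₊₁)/dₖ₊₁⌋:
  k=1: m=44, d=8, a=11
  k=2: m=44, d=1, a=88
d=1 and a=2a₀=88 at k=2, so the next step gives (m, d) = (44, 8) again — its k=1 value — and the period has length 2.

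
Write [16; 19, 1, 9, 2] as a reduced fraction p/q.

Using pₖ = aₖpₖ₋₁ + pₖ₋₂ and qₖ = aₖqₖ₋₁ + qₖ₋₂:
  k=0: a=16, p=16, q=1
  k=1: a=19, p=305, q=19
  k=2: a=1, p=321, q=20
  k=3: a=9, p=3194, q=199
  k=4: a=2, p=6709, q=418

6709/418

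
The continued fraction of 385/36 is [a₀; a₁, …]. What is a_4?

1

385 = 10·36 + 25   →  a_0 = 10
36 = 1·25 + 11   →  a_1 = 1
25 = 2·11 + 3   →  a_2 = 2
11 = 3·3 + 2   →  a_3 = 3
3 = 1·2 + 1   →  a_4 = 1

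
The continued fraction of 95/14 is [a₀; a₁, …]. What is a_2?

3

95 = 6·14 + 11   →  a_0 = 6
14 = 1·11 + 3   →  a_1 = 1
11 = 3·3 + 2   →  a_2 = 3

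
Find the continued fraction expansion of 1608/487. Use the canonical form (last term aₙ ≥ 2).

1608 = 3*487 + 147
487 = 3*147 + 46
147 = 3*46 + 9
46 = 5*9 + 1
9 = 9*1 + 0  (stop)
So 1608/487 = [3; 3, 3, 5, 9].

[3; 3, 3, 5, 9]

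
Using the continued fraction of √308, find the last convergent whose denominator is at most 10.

158/9

√308 = [17; 1, 1, 4, 1, 1, 34, …] (period length 6).
Convergents:
  p_0/q_0 = 17/1
  p_1/q_1 = 18/1
  p_2/q_2 = 35/2
  p_3/q_3 = 158/9
  p_4/q_4 = 193/11
q_3 = 9 ≤ 10 < 11 = q_4, so the answer is 158/9.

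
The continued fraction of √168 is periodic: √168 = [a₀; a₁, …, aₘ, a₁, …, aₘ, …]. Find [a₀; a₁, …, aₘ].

a₀ = ⌊√168⌋ = 12.
With m₀=0, d₀=1 and mₖ₊₁ = dₖaₖ − mₖ, dₖ₊₁ = (n − mₖ₊₁²)/dₖ, aₖ₊₁ = ⌊(a₀+mₖ₊₁)/dₖ₊₁⌋:
  k=1: m=12, d=24, a=1
  k=2: m=12, d=1, a=24
d=1 and a=2a₀=24 at k=2, so the next step gives (m, d) = (12, 24) again — its k=1 value — and the period has length 2.

[12; 1, 24]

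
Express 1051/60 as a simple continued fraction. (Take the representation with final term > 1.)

[17; 1, 1, 14, 2]

1051 = 17*60 + 31
60 = 1*31 + 29
31 = 1*29 + 2
29 = 14*2 + 1
2 = 2*1 + 0  (stop)
So 1051/60 = [17; 1, 1, 14, 2].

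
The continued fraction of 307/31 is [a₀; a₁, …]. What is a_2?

9

307 = 9·31 + 28   →  a_0 = 9
31 = 1·28 + 3   →  a_1 = 1
28 = 9·3 + 1   →  a_2 = 9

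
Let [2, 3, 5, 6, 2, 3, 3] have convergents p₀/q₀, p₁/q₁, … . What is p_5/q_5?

1714/741

Using pₖ = aₖpₖ₋₁ + pₖ₋₂, qₖ = aₖqₖ₋₁ + qₖ₋₂ (with p₋₁=1, p₋₂=0, q₋₁=0, q₋₂=1):
  k=0: a=2, p=2, q=1
  k=1: a=3, p=7, q=3
  k=2: a=5, p=37, q=16
  k=3: a=6, p=229, q=99
  k=4: a=2, p=495, q=214
  k=5: a=3, p=1714, q=741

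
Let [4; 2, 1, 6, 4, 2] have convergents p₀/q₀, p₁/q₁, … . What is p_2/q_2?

13/3

Using pₖ = aₖpₖ₋₁ + pₖ₋₂, qₖ = aₖqₖ₋₁ + qₖ₋₂ (with p₋₁=1, p₋₂=0, q₋₁=0, q₋₂=1):
  k=0: a=4, p=4, q=1
  k=1: a=2, p=9, q=2
  k=2: a=1, p=13, q=3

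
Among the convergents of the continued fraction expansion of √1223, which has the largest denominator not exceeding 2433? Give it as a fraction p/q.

84421/2414

√1223 = [34; 1, 33, 1, 68, …] (period length 4).
Convergents:
  p_0/q_0 = 34/1
  p_1/q_1 = 35/1
  p_2/q_2 = 1189/34
  p_3/q_3 = 1224/35
  p_4/q_4 = 84421/2414
  p_5/q_5 = 85645/2449
q_4 = 2414 ≤ 2433 < 2449 = q_5, so the answer is 84421/2414.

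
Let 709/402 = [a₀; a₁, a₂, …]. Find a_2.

709 = 1·402 + 307   →  a_0 = 1
402 = 1·307 + 95   →  a_1 = 1
307 = 3·95 + 22   →  a_2 = 3

3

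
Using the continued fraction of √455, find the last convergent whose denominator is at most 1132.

8191/384

√455 = [21; 3, 42, …] (period length 2).
Convergents:
  p_0/q_0 = 21/1
  p_1/q_1 = 64/3
  p_2/q_2 = 2709/127
  p_3/q_3 = 8191/384
  p_4/q_4 = 346731/16255
q_3 = 384 ≤ 1132 < 16255 = q_4, so the answer is 8191/384.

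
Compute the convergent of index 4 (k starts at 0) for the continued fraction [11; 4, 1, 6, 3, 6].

1199/107

Using pₖ = aₖpₖ₋₁ + pₖ₋₂, qₖ = aₖqₖ₋₁ + qₖ₋₂ (with p₋₁=1, p₋₂=0, q₋₁=0, q₋₂=1):
  k=0: a=11, p=11, q=1
  k=1: a=4, p=45, q=4
  k=2: a=1, p=56, q=5
  k=3: a=6, p=381, q=34
  k=4: a=3, p=1199, q=107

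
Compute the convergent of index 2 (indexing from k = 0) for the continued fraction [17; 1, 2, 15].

Using pₖ = aₖpₖ₋₁ + pₖ₋₂, qₖ = aₖqₖ₋₁ + qₖ₋₂ (with p₋₁=1, p₋₂=0, q₋₁=0, q₋₂=1):
  k=0: a=17, p=17, q=1
  k=1: a=1, p=18, q=1
  k=2: a=2, p=53, q=3

53/3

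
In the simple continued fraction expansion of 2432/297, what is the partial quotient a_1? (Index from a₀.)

2432 = 8·297 + 56   →  a_0 = 8
297 = 5·56 + 17   →  a_1 = 5

5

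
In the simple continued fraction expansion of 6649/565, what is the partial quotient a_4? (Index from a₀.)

5

6649 = 11·565 + 434   →  a_0 = 11
565 = 1·434 + 131   →  a_1 = 1
434 = 3·131 + 41   →  a_2 = 3
131 = 3·41 + 8   →  a_3 = 3
41 = 5·8 + 1   →  a_4 = 5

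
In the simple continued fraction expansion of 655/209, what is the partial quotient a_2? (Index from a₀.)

2

655 = 3·209 + 28   →  a_0 = 3
209 = 7·28 + 13   →  a_1 = 7
28 = 2·13 + 2   →  a_2 = 2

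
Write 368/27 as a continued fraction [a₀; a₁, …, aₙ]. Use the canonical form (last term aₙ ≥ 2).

368 = 13×27 + 17
27 = 1×17 + 10
17 = 1×10 + 7
10 = 1×7 + 3
7 = 2×3 + 1
3 = 3×1 + 0  (stop)
So 368/27 = [13; 1, 1, 1, 2, 3].

[13; 1, 1, 1, 2, 3]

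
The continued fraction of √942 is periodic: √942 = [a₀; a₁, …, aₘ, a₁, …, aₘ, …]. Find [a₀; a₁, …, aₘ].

a₀ = ⌊√942⌋ = 30.
With m₀=0, d₀=1 and mₖ₊₁ = dₖaₖ − mₖ, dₖ₊₁ = (n − mₖ₊₁²)/dₖ, aₖ₊₁ = ⌊(a₀+mₖ₊₁)/dₖ₊₁⌋:
  k=1: m=30, d=42, a=1
  k=2: m=12, d=19, a=2
  k=3: m=26, d=14, a=4
  k=4: m=30, d=3, a=20
  k=5: m=30, d=14, a=4
  k=6: m=26, d=19, a=2
  k=7: m=12, d=42, a=1
  k=8: m=30, d=1, a=60
d=1 and a=2a₀=60 at k=8, so the next step gives (m, d) = (30, 42) again — its k=1 value — and the period has length 8.

[30; 1, 2, 4, 20, 4, 2, 1, 60]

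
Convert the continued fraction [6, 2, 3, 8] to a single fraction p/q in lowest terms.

Using pₖ = aₖpₖ₋₁ + pₖ₋₂ and qₖ = aₖqₖ₋₁ + qₖ₋₂:
  k=0: a=6, p=6, q=1
  k=1: a=2, p=13, q=2
  k=2: a=3, p=45, q=7
  k=3: a=8, p=373, q=58

373/58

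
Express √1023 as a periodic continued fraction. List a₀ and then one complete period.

a₀ = ⌊√1023⌋ = 31.
With m₀=0, d₀=1 and mₖ₊₁ = dₖaₖ − mₖ, dₖ₊₁ = (n − mₖ₊₁²)/dₖ, aₖ₊₁ = ⌊(a₀+mₖ₊₁)/dₖ₊₁⌋:
  k=1: m=31, d=62, a=1
  k=2: m=31, d=1, a=62
d=1 and a=2a₀=62 at k=2, so the next step gives (m, d) = (31, 62) again — its k=1 value — and the period has length 2.

[31; 1, 62]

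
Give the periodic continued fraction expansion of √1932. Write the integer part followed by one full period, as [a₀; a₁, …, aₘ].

[43; 1, 20, 1, 86]

a₀ = ⌊√1932⌋ = 43.
With m₀=0, d₀=1 and mₖ₊₁ = dₖaₖ − mₖ, dₖ₊₁ = (n − mₖ₊₁²)/dₖ, aₖ₊₁ = ⌊(a₀+mₖ₊₁)/dₖ₊₁⌋:
  k=1: m=43, d=83, a=1
  k=2: m=40, d=4, a=20
  k=3: m=40, d=83, a=1
  k=4: m=43, d=1, a=86
d=1 and a=2a₀=86 at k=4, so the next step gives (m, d) = (43, 83) again — its k=1 value — and the period has length 4.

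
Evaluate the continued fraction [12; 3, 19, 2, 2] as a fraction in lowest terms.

3649/296

Using pₖ = aₖpₖ₋₁ + pₖ₋₂ and qₖ = aₖqₖ₋₁ + qₖ₋₂:
  k=0: a=12, p=12, q=1
  k=1: a=3, p=37, q=3
  k=2: a=19, p=715, q=58
  k=3: a=2, p=1467, q=119
  k=4: a=2, p=3649, q=296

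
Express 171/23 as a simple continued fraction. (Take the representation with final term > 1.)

[7; 2, 3, 3]

171 = 7×23 + 10
23 = 2×10 + 3
10 = 3×3 + 1
3 = 3×1 + 0  (stop)
So 171/23 = [7; 2, 3, 3].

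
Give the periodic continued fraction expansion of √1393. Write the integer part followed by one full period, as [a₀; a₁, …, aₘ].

a₀ = ⌊√1393⌋ = 37.
With m₀=0, d₀=1 and mₖ₊₁ = dₖaₖ − mₖ, dₖ₊₁ = (n − mₖ₊₁²)/dₖ, aₖ₊₁ = ⌊(a₀+mₖ₊₁)/dₖ₊₁⌋:
  k=1: m=37, d=24, a=3
  k=2: m=35, d=7, a=10
  k=3: m=35, d=24, a=3
  k=4: m=37, d=1, a=74
d=1 and a=2a₀=74 at k=4, so the next step gives (m, d) = (37, 24) again — its k=1 value — and the period has length 4.

[37; 3, 10, 3, 74]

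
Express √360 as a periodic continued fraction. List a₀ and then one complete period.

a₀ = ⌊√360⌋ = 18.
With m₀=0, d₀=1 and mₖ₊₁ = dₖaₖ − mₖ, dₖ₊₁ = (n − mₖ₊₁²)/dₖ, aₖ₊₁ = ⌊(a₀+mₖ₊₁)/dₖ₊₁⌋:
  k=1: m=18, d=36, a=1
  k=2: m=18, d=1, a=36
d=1 and a=2a₀=36 at k=2, so the next step gives (m, d) = (18, 36) again — its k=1 value — and the period has length 2.

[18; 1, 36]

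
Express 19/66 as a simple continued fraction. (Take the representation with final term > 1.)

19 = 0*66 + 19
66 = 3*19 + 9
19 = 2*9 + 1
9 = 9*1 + 0  (stop)
So 19/66 = [0; 3, 2, 9].

[0; 3, 2, 9]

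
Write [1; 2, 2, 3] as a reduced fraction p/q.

24/17

Fold from the inside: start with 3/1.
  2 + 1/3 = 7/3
  2 + 3/7 = 17/7
  1 + 7/17 = 24/17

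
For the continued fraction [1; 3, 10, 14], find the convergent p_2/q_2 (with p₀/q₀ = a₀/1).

41/31

Using pₖ = aₖpₖ₋₁ + pₖ₋₂, qₖ = aₖqₖ₋₁ + qₖ₋₂ (with p₋₁=1, p₋₂=0, q₋₁=0, q₋₂=1):
  k=0: a=1, p=1, q=1
  k=1: a=3, p=4, q=3
  k=2: a=10, p=41, q=31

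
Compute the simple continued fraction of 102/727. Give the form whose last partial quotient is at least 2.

[0; 7, 7, 1, 5, 2]

102 = 0*727 + 102
727 = 7*102 + 13
102 = 7*13 + 11
13 = 1*11 + 2
11 = 5*2 + 1
2 = 2*1 + 0  (stop)
So 102/727 = [0; 7, 7, 1, 5, 2].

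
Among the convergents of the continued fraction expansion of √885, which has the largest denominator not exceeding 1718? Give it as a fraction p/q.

28321/952

√885 = [29; 1, 2, 1, 58, …] (period length 4).
Convergents:
  p_0/q_0 = 29/1
  p_1/q_1 = 30/1
  p_2/q_2 = 89/3
  p_3/q_3 = 119/4
  p_4/q_4 = 6991/235
  p_5/q_5 = 7110/239
  p_6/q_6 = 21211/713
  p_7/q_7 = 28321/952
  p_8/q_8 = 1663829/55929
q_7 = 952 ≤ 1718 < 55929 = q_8, so the answer is 28321/952.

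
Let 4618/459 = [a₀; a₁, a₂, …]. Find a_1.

4618 = 10·459 + 28   →  a_0 = 10
459 = 16·28 + 11   →  a_1 = 16

16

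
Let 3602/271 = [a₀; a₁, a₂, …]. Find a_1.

3602 = 13·271 + 79   →  a_0 = 13
271 = 3·79 + 34   →  a_1 = 3

3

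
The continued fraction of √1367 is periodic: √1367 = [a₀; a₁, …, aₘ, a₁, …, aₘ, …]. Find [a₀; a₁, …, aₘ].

[36; 1, 35, 1, 72]

a₀ = ⌊√1367⌋ = 36.
With m₀=0, d₀=1 and mₖ₊₁ = dₖaₖ − mₖ, dₖ₊₁ = (n − mₖ₊₁²)/dₖ, aₖ₊₁ = ⌊(a₀+mₖ₊₁)/dₖ₊₁⌋:
  k=1: m=36, d=71, a=1
  k=2: m=35, d=2, a=35
  k=3: m=35, d=71, a=1
  k=4: m=36, d=1, a=72
d=1 and a=2a₀=72 at k=4, so the next step gives (m, d) = (36, 71) again — its k=1 value — and the period has length 4.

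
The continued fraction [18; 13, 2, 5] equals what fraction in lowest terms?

2675/148

Fold from the inside: start with 5/1.
  2 + 1/5 = 11/5
  13 + 5/11 = 148/11
  18 + 11/148 = 2675/148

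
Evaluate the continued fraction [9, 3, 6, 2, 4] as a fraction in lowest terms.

1705/183

Fold from the inside: start with 4/1.
  2 + 1/4 = 9/4
  6 + 4/9 = 58/9
  3 + 9/58 = 183/58
  9 + 58/183 = 1705/183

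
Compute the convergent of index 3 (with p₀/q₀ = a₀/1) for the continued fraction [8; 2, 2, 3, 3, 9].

Using pₖ = aₖpₖ₋₁ + pₖ₋₂, qₖ = aₖqₖ₋₁ + qₖ₋₂ (with p₋₁=1, p₋₂=0, q₋₁=0, q₋₂=1):
  k=0: a=8, p=8, q=1
  k=1: a=2, p=17, q=2
  k=2: a=2, p=42, q=5
  k=3: a=3, p=143, q=17

143/17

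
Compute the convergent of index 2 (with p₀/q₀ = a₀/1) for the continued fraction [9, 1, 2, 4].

Using pₖ = aₖpₖ₋₁ + pₖ₋₂, qₖ = aₖqₖ₋₁ + qₖ₋₂ (with p₋₁=1, p₋₂=0, q₋₁=0, q₋₂=1):
  k=0: a=9, p=9, q=1
  k=1: a=1, p=10, q=1
  k=2: a=2, p=29, q=3

29/3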